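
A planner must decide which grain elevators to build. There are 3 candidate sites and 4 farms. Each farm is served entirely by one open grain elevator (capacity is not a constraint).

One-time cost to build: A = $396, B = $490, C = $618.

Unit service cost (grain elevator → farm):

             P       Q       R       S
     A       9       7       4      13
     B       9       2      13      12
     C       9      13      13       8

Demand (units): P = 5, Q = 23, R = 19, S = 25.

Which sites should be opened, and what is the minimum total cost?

For any fixed open set, each farm goes to its cheapest open site; total = fixed + service.
{A}: P→A 9·5=45, Q→A 7·23=161, R→A 4·19=76, S→A 13·25=325. Service 607; fixed 396; total 1003.
{B}: service 638 + fixed 490 = 1128
{A, B}: P→A 9·5=45, Q→B 2·23=46, R→A 4·19=76, S→B 12·25=300. Service 467; fixed 886; total 1353.
{A, B, C}: service 367 + fixed 1504 = 1871
(All 7 nonempty subsets were checked; A only is lowest.)

Open A only; minimum total cost 1003.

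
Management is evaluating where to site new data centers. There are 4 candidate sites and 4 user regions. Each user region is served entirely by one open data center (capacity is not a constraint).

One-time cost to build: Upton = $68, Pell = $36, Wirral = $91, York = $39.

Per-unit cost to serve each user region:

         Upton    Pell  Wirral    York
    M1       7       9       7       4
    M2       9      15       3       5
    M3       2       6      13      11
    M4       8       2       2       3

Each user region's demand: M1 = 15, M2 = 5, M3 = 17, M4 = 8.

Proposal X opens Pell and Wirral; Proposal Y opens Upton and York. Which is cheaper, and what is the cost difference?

Proposal Y is cheaper by 115.

Proposal X: {Pell, Wirral}: M1→Wirral 7·15=105, M2→Wirral 3·5=15, M3→Pell 6·17=102, M4→Pell 2·8=16. Service 238; fixed 127; total 365.
Proposal Y: {Upton, York}: M1→York 4·15=60, M2→York 5·5=25, M3→Upton 2·17=34, M4→York 3·8=24. Service 143; fixed 107; total 250.
Difference: |365 − 250| = 115.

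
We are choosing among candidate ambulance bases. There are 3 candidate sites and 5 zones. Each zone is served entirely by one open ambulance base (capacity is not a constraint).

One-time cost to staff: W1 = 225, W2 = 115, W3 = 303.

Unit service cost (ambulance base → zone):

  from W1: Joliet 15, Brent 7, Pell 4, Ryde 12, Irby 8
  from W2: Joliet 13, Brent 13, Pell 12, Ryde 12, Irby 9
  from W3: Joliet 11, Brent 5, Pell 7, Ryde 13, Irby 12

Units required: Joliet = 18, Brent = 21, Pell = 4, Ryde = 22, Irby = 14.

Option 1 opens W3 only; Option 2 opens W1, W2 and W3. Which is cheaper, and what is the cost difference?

Option 1: {W3}: Joliet→W3 11·18=198, Brent→W3 5·21=105, Pell→W3 7·4=28, Ryde→W3 13·22=286, Irby→W3 12·14=168. Service 785; fixed 303; total 1088.
Option 2: {W1, W2, W3}: Joliet→W3 11·18=198, Brent→W3 5·21=105, Pell→W1 4·4=16, Ryde→W1 12·22=264, Irby→W1 8·14=112. Service 695; fixed 643; total 1338.
Difference: |1088 − 1338| = 250.

Option 1 is cheaper by 250.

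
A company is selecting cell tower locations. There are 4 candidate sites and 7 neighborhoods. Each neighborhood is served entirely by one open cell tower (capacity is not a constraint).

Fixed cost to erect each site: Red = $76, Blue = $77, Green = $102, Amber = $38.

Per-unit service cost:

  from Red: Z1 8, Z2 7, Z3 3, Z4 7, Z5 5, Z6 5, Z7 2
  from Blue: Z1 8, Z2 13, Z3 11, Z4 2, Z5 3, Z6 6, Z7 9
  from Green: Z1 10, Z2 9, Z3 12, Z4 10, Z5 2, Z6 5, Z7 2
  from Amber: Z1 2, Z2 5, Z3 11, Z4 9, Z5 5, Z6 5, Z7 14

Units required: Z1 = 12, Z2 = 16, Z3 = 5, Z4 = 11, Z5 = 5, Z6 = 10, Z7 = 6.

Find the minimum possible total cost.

For any fixed open set, each neighborhood goes to its cheapest open site; total = fixed + service.
{Red, Amber}: Z1→Amber 2·12=24, Z2→Amber 5·16=80, Z3→Red 3·5=15, Z4→Red 7·11=77, Z5→Red 5·5=25, Z6→Red 5·10=50, Z7→Red 2·6=12. Service 283; fixed 114; total 397.
{Red, Blue, Amber}: Z1→Amber 2·12=24, Z2→Amber 5·16=80, Z3→Red 3·5=15, Z4→Blue 2·11=22, Z5→Blue 3·5=15, Z6→Red 5·10=50, Z7→Red 2·6=12. Service 218; fixed 191; total 409.
{Blue, Amber}: Z1→Amber 2·12=24, Z2→Amber 5·16=80, Z3→Blue 11·5=55, Z4→Blue 2·11=22, Z5→Blue 3·5=15, Z6→Amber 5·10=50, Z7→Blue 9·6=54. Service 300; fixed 115; total 415.
{Red, Blue, Green, Amber}: Z1→Amber 2·12=24, Z2→Amber 5·16=80, Z3→Red 3·5=15, Z4→Blue 2·11=22, Z5→Green 2·5=10, Z6→Red 5·10=50, Z7→Red 2·6=12. Service 213; fixed 293; total 506.
No other subset beats 397.

Minimum total cost: 397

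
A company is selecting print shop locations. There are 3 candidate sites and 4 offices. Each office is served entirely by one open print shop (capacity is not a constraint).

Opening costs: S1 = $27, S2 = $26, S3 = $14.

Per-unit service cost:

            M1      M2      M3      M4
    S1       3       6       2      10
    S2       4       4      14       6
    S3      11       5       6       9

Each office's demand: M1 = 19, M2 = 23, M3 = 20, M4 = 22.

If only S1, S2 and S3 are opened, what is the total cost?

Total cost: 388

Each office is assigned to its cheapest site among the open ones.
{S1, S2, S3}: M1→S1 3·19=57, M2→S2 4·23=92, M3→S1 2·20=40, M4→S2 6·22=132. Service 321; fixed 67; total 388.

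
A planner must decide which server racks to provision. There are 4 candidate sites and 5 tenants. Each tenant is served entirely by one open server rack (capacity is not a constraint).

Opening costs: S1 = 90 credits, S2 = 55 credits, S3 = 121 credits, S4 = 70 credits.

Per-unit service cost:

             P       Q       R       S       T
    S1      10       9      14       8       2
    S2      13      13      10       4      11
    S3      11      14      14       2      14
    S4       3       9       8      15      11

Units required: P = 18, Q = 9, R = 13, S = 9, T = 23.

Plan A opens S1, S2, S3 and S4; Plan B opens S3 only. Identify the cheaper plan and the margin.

Plan A is cheaper by 328.

Plan A: {S1, S2, S3, S4}: P→S4 3·18=54, Q→S1 9·9=81, R→S4 8·13=104, S→S3 2·9=18, T→S1 2·23=46. Service 303; fixed 336; total 639.
Plan B: {S3}: P→S3 11·18=198, Q→S3 14·9=126, R→S3 14·13=182, S→S3 2·9=18, T→S3 14·23=322. Service 846; fixed 121; total 967.
Difference: |639 − 967| = 328.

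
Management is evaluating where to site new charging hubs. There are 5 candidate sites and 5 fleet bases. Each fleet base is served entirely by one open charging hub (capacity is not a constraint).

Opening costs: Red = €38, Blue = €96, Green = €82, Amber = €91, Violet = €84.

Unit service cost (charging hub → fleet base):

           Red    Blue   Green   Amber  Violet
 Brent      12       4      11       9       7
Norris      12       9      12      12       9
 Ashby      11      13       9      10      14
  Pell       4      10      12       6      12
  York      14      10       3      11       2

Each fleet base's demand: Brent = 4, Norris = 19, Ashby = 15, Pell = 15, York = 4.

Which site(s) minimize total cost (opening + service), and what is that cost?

For any fixed open set, each fleet base goes to its cheapest open site; total = fixed + service.
{Red, Violet}: Brent→Violet 7·4=28, Norris→Violet 9·19=171, Ashby→Red 11·15=165, Pell→Red 4·15=60, York→Violet 2·4=8. Service 432; fixed 122; total 554.
{Red, Blue}: service 452 + fixed 134 = 586
{Red}: service 557 + fixed 38 = 595
{Red, Blue, Green, Amber, Violet}: Brent→Blue 4·4=16, Norris→Blue 9·19=171, Ashby→Green 9·15=135, Pell→Red 4·15=60, York→Violet 2·4=8. Service 390; fixed 391; total 781.
No other subset beats 554.

Open Red and Violet; minimum total cost 554.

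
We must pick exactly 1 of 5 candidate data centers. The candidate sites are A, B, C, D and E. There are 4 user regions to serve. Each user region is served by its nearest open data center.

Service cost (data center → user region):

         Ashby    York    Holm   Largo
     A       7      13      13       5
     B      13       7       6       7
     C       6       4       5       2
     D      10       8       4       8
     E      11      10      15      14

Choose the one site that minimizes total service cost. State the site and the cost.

Choose C only; total service cost 17.

With exactly 1 open, each user region uses its cheapest among the chosen.
{C}: Ashby→C 6, York→C 4, Holm→C 5, Largo→C 2. Service cost 17.
{D}: service cost 30
{B}: service cost 33
Among all 5 size-1 choices, {C} is lowest.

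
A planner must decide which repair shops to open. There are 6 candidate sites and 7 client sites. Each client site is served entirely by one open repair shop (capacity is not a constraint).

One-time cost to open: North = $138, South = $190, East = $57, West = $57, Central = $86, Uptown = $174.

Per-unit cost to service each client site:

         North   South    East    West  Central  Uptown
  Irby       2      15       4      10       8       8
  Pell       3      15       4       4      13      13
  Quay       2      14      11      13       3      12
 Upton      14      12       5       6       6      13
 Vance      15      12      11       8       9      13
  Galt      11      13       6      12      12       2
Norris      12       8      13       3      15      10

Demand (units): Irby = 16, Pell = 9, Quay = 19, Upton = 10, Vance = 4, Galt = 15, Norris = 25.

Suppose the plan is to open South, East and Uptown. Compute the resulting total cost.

Each client site is assigned to its cheapest site among the open ones.
{South, East, Uptown}: Irby→East 4·16=64, Pell→East 4·9=36, Quay→East 11·19=209, Upton→East 5·10=50, Vance→East 11·4=44, Galt→Uptown 2·15=30, Norris→South 8·25=200. Service 633; fixed 421; total 1054.

Total cost: 1054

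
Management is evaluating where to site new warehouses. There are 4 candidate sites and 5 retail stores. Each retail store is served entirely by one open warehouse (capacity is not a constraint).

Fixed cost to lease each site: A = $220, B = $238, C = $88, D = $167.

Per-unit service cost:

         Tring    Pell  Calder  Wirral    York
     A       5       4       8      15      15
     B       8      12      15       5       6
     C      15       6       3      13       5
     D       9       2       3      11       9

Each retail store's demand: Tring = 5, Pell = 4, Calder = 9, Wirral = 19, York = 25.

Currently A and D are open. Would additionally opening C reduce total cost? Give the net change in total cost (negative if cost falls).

Yes — net change −12 (cost falls by 12).

Current service cost with {A, D}: 494.
Adding C: each retail store re-picks its cheapest; new service cost 394, saving 100.
Extra fixed cost: 88. Net change = 88 − 100 = -12.
(Totals: 881 → 869.)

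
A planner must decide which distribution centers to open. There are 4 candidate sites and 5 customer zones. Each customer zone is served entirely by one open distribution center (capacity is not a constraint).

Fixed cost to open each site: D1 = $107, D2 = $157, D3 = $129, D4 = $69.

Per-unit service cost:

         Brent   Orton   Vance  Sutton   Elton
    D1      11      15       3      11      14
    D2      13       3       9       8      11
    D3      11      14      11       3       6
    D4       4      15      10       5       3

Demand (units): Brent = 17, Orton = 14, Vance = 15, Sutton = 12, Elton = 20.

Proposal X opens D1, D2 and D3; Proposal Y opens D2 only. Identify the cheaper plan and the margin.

Proposal X is cheaper by 48.

Proposal X: {D1, D2, D3}: Brent→D1 11·17=187, Orton→D2 3·14=42, Vance→D1 3·15=45, Sutton→D3 3·12=36, Elton→D3 6·20=120. Service 430; fixed 393; total 823.
Proposal Y: {D2}: Brent→D2 13·17=221, Orton→D2 3·14=42, Vance→D2 9·15=135, Sutton→D2 8·12=96, Elton→D2 11·20=220. Service 714; fixed 157; total 871.
Difference: |823 − 871| = 48.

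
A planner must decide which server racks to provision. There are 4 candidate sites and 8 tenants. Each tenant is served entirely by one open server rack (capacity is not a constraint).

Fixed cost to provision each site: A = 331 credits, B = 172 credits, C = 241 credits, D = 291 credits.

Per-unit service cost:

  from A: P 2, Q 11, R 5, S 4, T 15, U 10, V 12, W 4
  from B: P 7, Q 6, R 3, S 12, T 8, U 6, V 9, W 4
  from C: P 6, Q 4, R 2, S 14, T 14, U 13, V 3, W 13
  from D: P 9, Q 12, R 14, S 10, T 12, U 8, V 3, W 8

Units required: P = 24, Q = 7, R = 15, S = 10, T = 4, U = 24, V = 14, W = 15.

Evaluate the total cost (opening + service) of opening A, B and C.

Each tenant is assigned to its cheapest site among the open ones.
{A, B, C}: P→A 2·24=48, Q→C 4·7=28, R→C 2·15=30, S→A 4·10=40, T→B 8·4=32, U→B 6·24=144, V→C 3·14=42, W→A 4·15=60. Service 424; fixed 744; total 1168.

Total cost: 1168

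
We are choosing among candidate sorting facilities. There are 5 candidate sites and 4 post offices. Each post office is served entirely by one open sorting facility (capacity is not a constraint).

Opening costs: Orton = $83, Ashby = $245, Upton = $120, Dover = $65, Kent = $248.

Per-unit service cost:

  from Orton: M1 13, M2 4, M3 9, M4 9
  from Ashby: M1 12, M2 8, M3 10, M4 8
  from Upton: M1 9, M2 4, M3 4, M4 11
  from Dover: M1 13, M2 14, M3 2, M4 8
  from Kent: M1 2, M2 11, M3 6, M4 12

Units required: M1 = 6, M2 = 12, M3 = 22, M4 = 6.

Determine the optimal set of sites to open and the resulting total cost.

For any fixed open set, each post office goes to its cheapest open site; total = fixed + service.
{Orton, Dover}: M1→Orton 13·6=78, M2→Orton 4·12=48, M3→Dover 2·22=44, M4→Dover 8·6=48. Service 218; fixed 148; total 366.
{Upton}: service 256 + fixed 120 = 376
{Upton, Dover}: service 194 + fixed 185 = 379
{Orton, Ashby, Upton, Dover, Kent}: M1→Kent 2·6=12, M2→Orton 4·12=48, M3→Dover 2·22=44, M4→Ashby 8·6=48. Service 152; fixed 761; total 913.
No other subset beats 366.

Open Orton and Dover; minimum total cost 366.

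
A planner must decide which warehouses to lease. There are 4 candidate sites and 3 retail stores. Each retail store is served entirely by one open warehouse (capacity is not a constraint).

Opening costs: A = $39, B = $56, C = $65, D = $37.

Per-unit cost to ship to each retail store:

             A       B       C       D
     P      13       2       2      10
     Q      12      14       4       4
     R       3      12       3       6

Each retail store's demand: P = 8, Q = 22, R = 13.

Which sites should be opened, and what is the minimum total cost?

For any fixed open set, each retail store goes to its cheapest open site; total = fixed + service.
{C}: P→C 2·8=16, Q→C 4·22=88, R→C 3·13=39. Service 143; fixed 65; total 208.
{C, D}: P→C 2·8=16, Q→C 4·22=88, R→C 3·13=39. Service 143; fixed 102; total 245.
{A, C}: service 143 + fixed 104 = 247
{A, B, C, D}: P→B 2·8=16, Q→C 4·22=88, R→A 3·13=39. Service 143; fixed 197; total 340.
No other subset beats 208.

Open C only; minimum total cost 208.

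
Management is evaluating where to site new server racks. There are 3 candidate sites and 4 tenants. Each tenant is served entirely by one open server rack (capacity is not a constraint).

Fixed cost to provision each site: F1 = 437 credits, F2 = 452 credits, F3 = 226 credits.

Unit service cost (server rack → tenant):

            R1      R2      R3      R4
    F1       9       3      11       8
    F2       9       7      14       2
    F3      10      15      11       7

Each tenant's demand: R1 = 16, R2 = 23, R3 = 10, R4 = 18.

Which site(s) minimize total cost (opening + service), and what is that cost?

For any fixed open set, each tenant goes to its cheapest open site; total = fixed + service.
{F1}: R1→F1 9·16=144, R2→F1 3·23=69, R3→F1 11·10=110, R4→F1 8·18=144. Service 467; fixed 437; total 904.
{F2}: service 481 + fixed 452 = 933
{F3}: service 741 + fixed 226 = 967
{F1, F2, F3}: service 359 + fixed 1115 = 1474
(All 7 nonempty subsets were checked; F1 only is lowest.)

Open F1 only; minimum total cost 904.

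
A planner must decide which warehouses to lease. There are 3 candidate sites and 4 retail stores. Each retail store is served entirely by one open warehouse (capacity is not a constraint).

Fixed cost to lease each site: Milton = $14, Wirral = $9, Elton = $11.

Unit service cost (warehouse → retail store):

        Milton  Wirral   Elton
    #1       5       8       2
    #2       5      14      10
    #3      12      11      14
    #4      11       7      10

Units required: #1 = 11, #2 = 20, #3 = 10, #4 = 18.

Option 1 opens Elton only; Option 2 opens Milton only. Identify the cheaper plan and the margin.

Option 2 is cheaper by 66.

Option 1: {Elton}: #1→Elton 2·11=22, #2→Elton 10·20=200, #3→Elton 14·10=140, #4→Elton 10·18=180. Service 542; fixed 11; total 553.
Option 2: {Milton}: #1→Milton 5·11=55, #2→Milton 5·20=100, #3→Milton 12·10=120, #4→Milton 11·18=198. Service 473; fixed 14; total 487.
Difference: |553 − 487| = 66.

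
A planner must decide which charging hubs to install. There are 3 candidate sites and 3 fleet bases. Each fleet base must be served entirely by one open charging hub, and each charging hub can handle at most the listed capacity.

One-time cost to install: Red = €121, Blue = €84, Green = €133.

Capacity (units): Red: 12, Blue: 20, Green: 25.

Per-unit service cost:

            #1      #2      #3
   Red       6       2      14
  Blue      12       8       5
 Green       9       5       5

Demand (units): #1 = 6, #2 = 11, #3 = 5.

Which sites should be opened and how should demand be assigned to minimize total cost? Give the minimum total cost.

Open {Green}: #1→Green 9·6=54, #2→Green 5·11=55, #3→Green 5·5=25.
Loads: Green carries 22/25. Service 134; fixed 133; total 267.
Next best feasible plan costs 324.

Minimum total cost: 267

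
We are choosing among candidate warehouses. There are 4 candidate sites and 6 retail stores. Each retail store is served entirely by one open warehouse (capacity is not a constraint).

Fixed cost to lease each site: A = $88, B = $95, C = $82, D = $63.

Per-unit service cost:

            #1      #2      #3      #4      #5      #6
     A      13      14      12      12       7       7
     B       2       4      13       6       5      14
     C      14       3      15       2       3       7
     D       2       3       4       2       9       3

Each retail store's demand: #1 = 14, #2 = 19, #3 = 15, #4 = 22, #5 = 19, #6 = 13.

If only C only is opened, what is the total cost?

Total cost: 752

Each retail store is assigned to its cheapest site among the open ones.
{C}: #1→C 14·14=196, #2→C 3·19=57, #3→C 15·15=225, #4→C 2·22=44, #5→C 3·19=57, #6→C 7·13=91. Service 670; fixed 82; total 752.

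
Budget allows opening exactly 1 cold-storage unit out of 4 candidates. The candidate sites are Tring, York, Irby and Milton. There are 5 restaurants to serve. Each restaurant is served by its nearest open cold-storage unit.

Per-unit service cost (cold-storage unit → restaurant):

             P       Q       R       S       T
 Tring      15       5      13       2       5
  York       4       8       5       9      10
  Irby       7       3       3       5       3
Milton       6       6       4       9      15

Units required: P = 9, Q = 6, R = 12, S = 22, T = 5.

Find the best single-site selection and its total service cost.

Choose Irby only; total service cost 242.

With exactly 1 open, each restaurant uses its cheapest among the chosen.
{Irby}: P→Irby 7·9=63, Q→Irby 3·6=18, R→Irby 3·12=36, S→Irby 5·22=110, T→Irby 3·5=15. Service cost 242.
{Tring}: service cost 390
{York}: service cost 392
Among all 4 size-1 choices, {Irby} is lowest.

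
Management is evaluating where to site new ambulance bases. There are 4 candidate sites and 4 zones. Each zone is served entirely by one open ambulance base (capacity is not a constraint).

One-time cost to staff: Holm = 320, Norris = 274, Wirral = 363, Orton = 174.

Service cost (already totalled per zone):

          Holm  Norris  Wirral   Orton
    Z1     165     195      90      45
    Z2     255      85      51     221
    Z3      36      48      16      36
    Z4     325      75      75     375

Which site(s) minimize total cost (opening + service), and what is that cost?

Open Wirral only; minimum total cost 595.

For any fixed open set, each zone goes to its cheapest open site; total = fixed + service.
{Wirral}: Z1→Wirral 90, Z2→Wirral 51, Z3→Wirral 16, Z4→Wirral 75. Service 232; fixed 363; total 595.
{Norris}: Z1→Norris 195, Z2→Norris 85, Z3→Norris 48, Z4→Norris 75. Service 403; fixed 274; total 677.
{Norris, Orton}: Z1→Orton 45, Z2→Norris 85, Z3→Orton 36, Z4→Norris 75. Service 241; fixed 448; total 689.
{Holm, Norris, Wirral, Orton}: service 187 + fixed 1131 = 1318
(All 15 nonempty subsets were checked; Wirral only is lowest.)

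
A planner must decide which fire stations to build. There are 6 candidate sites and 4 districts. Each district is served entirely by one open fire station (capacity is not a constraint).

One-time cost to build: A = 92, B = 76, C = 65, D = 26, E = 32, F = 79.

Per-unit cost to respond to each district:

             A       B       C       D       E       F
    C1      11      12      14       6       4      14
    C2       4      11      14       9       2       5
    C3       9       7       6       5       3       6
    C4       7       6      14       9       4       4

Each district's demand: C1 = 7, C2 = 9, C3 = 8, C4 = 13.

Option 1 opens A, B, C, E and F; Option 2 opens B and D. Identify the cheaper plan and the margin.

Option 2 is cheaper by 123.

Option 1: {A, B, C, E, F}: C1→E 4·7=28, C2→E 2·9=18, C3→E 3·8=24, C4→E 4·13=52. Service 122; fixed 344; total 466.
Option 2: {B, D}: C1→D 6·7=42, C2→D 9·9=81, C3→D 5·8=40, C4→B 6·13=78. Service 241; fixed 102; total 343.
Difference: |466 − 343| = 123.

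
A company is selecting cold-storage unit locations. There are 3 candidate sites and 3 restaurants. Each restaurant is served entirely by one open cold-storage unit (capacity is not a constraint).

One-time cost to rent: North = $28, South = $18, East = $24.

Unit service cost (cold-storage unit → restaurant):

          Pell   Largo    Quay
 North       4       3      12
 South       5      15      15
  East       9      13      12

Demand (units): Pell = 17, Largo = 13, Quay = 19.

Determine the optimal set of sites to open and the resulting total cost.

For any fixed open set, each restaurant goes to its cheapest open site; total = fixed + service.
{North}: Pell→North 4·17=68, Largo→North 3·13=39, Quay→North 12·19=228. Service 335; fixed 28; total 363.
{North, South}: service 335 + fixed 46 = 381
{North, East}: Pell→North 4·17=68, Largo→North 3·13=39, Quay→North 12·19=228. Service 335; fixed 52; total 387.
{North, South, East}: service 335 + fixed 70 = 405
(All 7 nonempty subsets were checked; North only is lowest.)

Open North only; minimum total cost 363.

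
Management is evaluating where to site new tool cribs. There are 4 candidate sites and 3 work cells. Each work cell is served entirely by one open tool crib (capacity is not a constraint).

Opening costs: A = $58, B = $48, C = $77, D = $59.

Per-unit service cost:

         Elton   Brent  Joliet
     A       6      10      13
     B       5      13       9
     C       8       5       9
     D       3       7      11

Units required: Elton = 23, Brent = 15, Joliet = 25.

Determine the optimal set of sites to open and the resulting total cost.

Open C and D; minimum total cost 505.

For any fixed open set, each work cell goes to its cheapest open site; total = fixed + service.
{C, D}: Elton→D 3·23=69, Brent→C 5·15=75, Joliet→C 9·25=225. Service 369; fixed 136; total 505.
{B, D}: Elton→D 3·23=69, Brent→D 7·15=105, Joliet→B 9·25=225. Service 399; fixed 107; total 506.
{D}: service 449 + fixed 59 = 508
{A, B, C, D}: service 369 + fixed 242 = 611
No other subset beats 505.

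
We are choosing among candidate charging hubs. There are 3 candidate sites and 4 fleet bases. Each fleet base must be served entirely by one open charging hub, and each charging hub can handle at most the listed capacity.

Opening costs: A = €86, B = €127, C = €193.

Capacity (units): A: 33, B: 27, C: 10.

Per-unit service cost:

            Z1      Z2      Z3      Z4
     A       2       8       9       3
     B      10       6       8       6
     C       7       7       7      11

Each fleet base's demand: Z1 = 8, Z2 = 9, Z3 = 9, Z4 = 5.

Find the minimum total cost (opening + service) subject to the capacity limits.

Minimum total cost: 270

Open {A}: Z1→A 2·8=16, Z2→A 8·9=72, Z3→A 9·9=81, Z4→A 3·5=15.
Loads: A carries 31/33. Service 184; fixed 86; total 270.
Next best feasible plan costs 370.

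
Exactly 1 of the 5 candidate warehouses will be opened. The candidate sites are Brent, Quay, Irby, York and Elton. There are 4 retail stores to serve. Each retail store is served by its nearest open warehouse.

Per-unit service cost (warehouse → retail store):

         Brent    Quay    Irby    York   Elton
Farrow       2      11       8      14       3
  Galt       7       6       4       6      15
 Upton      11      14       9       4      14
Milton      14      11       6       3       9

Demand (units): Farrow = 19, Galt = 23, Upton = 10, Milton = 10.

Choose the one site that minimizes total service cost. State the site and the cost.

With exactly 1 open, each retail store uses its cheapest among the chosen.
{Irby}: Farrow→Irby 8·19=152, Galt→Irby 4·23=92, Upton→Irby 9·10=90, Milton→Irby 6·10=60. Service cost 394.
{Brent}: service cost 449
{York}: service cost 474
Among all 5 size-1 choices, {Irby} is lowest.

Choose Irby only; total service cost 394.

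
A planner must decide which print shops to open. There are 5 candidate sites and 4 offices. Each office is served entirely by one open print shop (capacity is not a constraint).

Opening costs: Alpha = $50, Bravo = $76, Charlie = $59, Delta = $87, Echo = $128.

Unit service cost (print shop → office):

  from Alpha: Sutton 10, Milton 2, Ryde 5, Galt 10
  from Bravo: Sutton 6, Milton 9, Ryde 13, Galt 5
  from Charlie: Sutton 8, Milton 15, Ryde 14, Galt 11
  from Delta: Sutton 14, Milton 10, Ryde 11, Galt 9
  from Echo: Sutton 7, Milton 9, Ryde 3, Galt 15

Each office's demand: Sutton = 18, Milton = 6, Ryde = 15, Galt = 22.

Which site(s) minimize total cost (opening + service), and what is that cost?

For any fixed open set, each office goes to its cheapest open site; total = fixed + service.
{Alpha, Bravo}: Sutton→Bravo 6·18=108, Milton→Alpha 2·6=12, Ryde→Alpha 5·15=75, Galt→Bravo 5·22=110. Service 305; fixed 126; total 431.
{Alpha, Bravo, Charlie}: Sutton→Bravo 6·18=108, Milton→Alpha 2·6=12, Ryde→Alpha 5·15=75, Galt→Bravo 5·22=110. Service 305; fixed 185; total 490.
{Alpha, Bravo, Delta}: service 305 + fixed 213 = 518
{Alpha, Bravo, Charlie, Delta, Echo}: service 275 + fixed 400 = 675
No other subset beats 431.

Open Alpha and Bravo; minimum total cost 431.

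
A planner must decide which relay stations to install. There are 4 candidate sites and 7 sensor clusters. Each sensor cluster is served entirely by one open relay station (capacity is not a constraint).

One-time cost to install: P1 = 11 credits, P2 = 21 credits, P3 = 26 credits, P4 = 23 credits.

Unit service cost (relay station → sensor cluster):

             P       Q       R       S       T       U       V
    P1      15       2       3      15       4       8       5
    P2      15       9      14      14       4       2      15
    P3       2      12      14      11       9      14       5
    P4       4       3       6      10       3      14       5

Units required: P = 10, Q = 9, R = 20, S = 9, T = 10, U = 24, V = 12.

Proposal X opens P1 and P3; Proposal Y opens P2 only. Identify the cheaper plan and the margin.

Proposal X: {P1, P3}: P→P3 2·10=20, Q→P1 2·9=18, R→P1 3·20=60, S→P3 11·9=99, T→P1 4·10=40, U→P1 8·24=192, V→P1 5·12=60. Service 489; fixed 37; total 526.
Proposal Y: {P2}: P→P2 15·10=150, Q→P2 9·9=81, R→P2 14·20=280, S→P2 14·9=126, T→P2 4·10=40, U→P2 2·24=48, V→P2 15·12=180. Service 905; fixed 21; total 926.
Difference: |526 − 926| = 400.

Proposal X is cheaper by 400.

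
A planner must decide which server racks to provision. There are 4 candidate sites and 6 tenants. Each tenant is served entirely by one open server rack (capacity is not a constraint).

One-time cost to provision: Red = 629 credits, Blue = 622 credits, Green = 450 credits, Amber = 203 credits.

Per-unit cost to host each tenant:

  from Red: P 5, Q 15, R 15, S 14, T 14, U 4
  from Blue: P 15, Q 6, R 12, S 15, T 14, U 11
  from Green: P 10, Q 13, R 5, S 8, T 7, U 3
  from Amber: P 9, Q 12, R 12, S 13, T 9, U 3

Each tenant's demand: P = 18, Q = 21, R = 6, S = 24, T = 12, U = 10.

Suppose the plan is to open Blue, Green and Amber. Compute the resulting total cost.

Each tenant is assigned to its cheapest site among the open ones.
{Blue, Green, Amber}: P→Amber 9·18=162, Q→Blue 6·21=126, R→Green 5·6=30, S→Green 8·24=192, T→Green 7·12=84, U→Green 3·10=30. Service 624; fixed 1275; total 1899.

Total cost: 1899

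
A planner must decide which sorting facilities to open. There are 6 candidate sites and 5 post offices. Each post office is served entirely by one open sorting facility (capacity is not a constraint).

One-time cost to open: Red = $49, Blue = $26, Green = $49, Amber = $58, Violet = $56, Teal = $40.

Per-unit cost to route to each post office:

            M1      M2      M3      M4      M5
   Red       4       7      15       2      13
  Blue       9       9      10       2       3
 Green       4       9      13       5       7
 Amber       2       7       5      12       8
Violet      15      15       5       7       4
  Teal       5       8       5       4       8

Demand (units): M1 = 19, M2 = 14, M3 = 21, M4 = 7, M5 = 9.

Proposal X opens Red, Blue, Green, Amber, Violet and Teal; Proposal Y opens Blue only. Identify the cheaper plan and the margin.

Proposal X: {Red, Blue, Green, Amber, Violet, Teal}: M1→Amber 2·19=38, M2→Red 7·14=98, M3→Amber 5·21=105, M4→Red 2·7=14, M5→Blue 3·9=27. Service 282; fixed 278; total 560.
Proposal Y: {Blue}: M1→Blue 9·19=171, M2→Blue 9·14=126, M3→Blue 10·21=210, M4→Blue 2·7=14, M5→Blue 3·9=27. Service 548; fixed 26; total 574.
Difference: |560 − 574| = 14.

Proposal X is cheaper by 14.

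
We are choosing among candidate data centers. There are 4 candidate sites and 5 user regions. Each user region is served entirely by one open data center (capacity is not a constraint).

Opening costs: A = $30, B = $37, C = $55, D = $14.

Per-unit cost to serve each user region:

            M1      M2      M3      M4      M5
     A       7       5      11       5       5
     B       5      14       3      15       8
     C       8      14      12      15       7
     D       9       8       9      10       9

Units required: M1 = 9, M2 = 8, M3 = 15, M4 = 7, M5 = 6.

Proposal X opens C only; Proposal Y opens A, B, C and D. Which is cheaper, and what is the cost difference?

Proposal X: {C}: M1→C 8·9=72, M2→C 14·8=112, M3→C 12·15=180, M4→C 15·7=105, M5→C 7·6=42. Service 511; fixed 55; total 566.
Proposal Y: {A, B, C, D}: M1→B 5·9=45, M2→A 5·8=40, M3→B 3·15=45, M4→A 5·7=35, M5→A 5·6=30. Service 195; fixed 136; total 331.
Difference: |566 − 331| = 235.

Proposal Y is cheaper by 235.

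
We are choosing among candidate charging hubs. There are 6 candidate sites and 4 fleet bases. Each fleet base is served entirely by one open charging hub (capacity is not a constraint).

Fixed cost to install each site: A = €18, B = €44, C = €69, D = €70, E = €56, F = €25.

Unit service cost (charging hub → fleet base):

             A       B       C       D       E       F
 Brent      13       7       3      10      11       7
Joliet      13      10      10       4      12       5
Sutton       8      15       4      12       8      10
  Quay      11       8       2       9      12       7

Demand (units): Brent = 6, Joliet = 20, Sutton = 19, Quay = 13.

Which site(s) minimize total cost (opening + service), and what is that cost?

Open C and F; minimum total cost 314.

For any fixed open set, each fleet base goes to its cheapest open site; total = fixed + service.
{C, F}: Brent→C 3·6=18, Joliet→F 5·20=100, Sutton→C 4·19=76, Quay→C 2·13=26. Service 220; fixed 94; total 314.
{A, C, F}: service 220 + fixed 112 = 332
{C, D}: service 200 + fixed 139 = 339
{A, B, C, D, E, F}: service 200 + fixed 282 = 482
No other subset beats 314.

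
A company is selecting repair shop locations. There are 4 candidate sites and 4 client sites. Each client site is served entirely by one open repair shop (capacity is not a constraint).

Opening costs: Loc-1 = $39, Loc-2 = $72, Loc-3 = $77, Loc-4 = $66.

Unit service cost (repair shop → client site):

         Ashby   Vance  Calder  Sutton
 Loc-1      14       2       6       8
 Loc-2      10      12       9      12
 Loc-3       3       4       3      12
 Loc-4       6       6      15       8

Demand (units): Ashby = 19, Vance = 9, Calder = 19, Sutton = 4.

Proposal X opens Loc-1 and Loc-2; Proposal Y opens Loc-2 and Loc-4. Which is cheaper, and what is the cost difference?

Proposal X is cheaper by 44.

Proposal X: {Loc-1, Loc-2}: Ashby→Loc-2 10·19=190, Vance→Loc-1 2·9=18, Calder→Loc-1 6·19=114, Sutton→Loc-1 8·4=32. Service 354; fixed 111; total 465.
Proposal Y: {Loc-2, Loc-4}: Ashby→Loc-4 6·19=114, Vance→Loc-4 6·9=54, Calder→Loc-2 9·19=171, Sutton→Loc-4 8·4=32. Service 371; fixed 138; total 509.
Difference: |465 − 509| = 44.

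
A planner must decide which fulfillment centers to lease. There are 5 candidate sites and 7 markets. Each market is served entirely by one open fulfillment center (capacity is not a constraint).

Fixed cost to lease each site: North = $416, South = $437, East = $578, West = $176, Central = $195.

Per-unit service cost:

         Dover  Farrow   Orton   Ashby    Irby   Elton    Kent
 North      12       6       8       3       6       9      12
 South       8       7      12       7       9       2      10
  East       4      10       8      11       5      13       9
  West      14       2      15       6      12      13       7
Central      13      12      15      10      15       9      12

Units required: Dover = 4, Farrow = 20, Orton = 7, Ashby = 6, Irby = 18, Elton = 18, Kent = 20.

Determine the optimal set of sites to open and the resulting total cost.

Open West only; minimum total cost 1003.

For any fixed open set, each market goes to its cheapest open site; total = fixed + service.
{West}: Dover→West 14·4=56, Farrow→West 2·20=40, Orton→West 15·7=105, Ashby→West 6·6=36, Irby→West 12·18=216, Elton→West 13·18=234, Kent→West 7·20=140. Service 827; fixed 176; total 1003.
{West, Central}: service 751 + fixed 371 = 1122
{South}: service 696 + fixed 437 = 1133
{North, South, East, West, Central}: service 396 + fixed 1802 = 2198
No other subset beats 1003.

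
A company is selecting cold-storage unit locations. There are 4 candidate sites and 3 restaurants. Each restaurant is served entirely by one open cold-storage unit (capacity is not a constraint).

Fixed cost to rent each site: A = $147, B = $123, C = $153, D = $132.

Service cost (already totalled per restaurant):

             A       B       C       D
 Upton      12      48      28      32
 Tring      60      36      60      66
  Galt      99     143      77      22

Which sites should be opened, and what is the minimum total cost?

For any fixed open set, each restaurant goes to its cheapest open site; total = fixed + service.
{D}: Upton→D 32, Tring→D 66, Galt→D 22. Service 120; fixed 132; total 252.
{A}: service 171 + fixed 147 = 318
{C}: Upton→C 28, Tring→C 60, Galt→C 77. Service 165; fixed 153; total 318.
{A, B, C, D}: Upton→A 12, Tring→B 36, Galt→D 22. Service 70; fixed 555; total 625.
No other subset beats 252.

Open D only; minimum total cost 252.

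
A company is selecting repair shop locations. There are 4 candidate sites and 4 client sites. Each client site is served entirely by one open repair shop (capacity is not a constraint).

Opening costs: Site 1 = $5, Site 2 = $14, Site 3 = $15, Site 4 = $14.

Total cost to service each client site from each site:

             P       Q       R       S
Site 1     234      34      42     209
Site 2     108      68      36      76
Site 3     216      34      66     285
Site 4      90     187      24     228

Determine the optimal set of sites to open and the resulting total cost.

Open Site 1, Site 2 and Site 4; minimum total cost 257.

For any fixed open set, each client site goes to its cheapest open site; total = fixed + service.
{Site 1, Site 2, Site 4}: P→Site 4 90, Q→Site 1 34, R→Site 4 24, S→Site 2 76. Service 224; fixed 33; total 257.
{Site 2, Site 3, Site 4}: service 224 + fixed 43 = 267
{Site 1, Site 2, Site 3, Site 4}: service 224 + fixed 48 = 272
{Site 1}: service 519 + fixed 5 = 524
No other subset beats 257.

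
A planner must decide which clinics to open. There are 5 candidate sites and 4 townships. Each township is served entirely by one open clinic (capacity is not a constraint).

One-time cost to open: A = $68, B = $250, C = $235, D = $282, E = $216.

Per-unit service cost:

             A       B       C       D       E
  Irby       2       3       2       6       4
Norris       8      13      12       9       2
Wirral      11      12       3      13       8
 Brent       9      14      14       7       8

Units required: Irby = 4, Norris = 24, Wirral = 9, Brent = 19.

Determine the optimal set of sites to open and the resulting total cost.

For any fixed open set, each township goes to its cheapest open site; total = fixed + service.
{E}: Irby→E 4·4=16, Norris→E 2·24=48, Wirral→E 8·9=72, Brent→E 8·19=152. Service 288; fixed 216; total 504.
{A}: service 470 + fixed 68 = 538
{A, E}: service 280 + fixed 284 = 564
{A, B, C, D, E}: Irby→A 2·4=8, Norris→E 2·24=48, Wirral→C 3·9=27, Brent→D 7·19=133. Service 216; fixed 1051; total 1267.
No other subset beats 504.

Open E only; minimum total cost 504.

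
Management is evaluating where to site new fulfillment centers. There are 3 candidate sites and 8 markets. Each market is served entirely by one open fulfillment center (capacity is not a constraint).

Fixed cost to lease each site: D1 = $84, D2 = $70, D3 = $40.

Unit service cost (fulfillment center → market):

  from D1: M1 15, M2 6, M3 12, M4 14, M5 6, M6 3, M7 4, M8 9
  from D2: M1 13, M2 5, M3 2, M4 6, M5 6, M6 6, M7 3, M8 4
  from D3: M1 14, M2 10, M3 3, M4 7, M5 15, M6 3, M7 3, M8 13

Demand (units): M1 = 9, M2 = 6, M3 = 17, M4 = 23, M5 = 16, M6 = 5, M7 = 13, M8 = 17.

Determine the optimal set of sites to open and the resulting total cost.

For any fixed open set, each market goes to its cheapest open site; total = fixed + service.
{D2}: M1→D2 13·9=117, M2→D2 5·6=30, M3→D2 2·17=34, M4→D2 6·23=138, M5→D2 6·16=96, M6→D2 6·5=30, M7→D2 3·13=39, M8→D2 4·17=68. Service 552; fixed 70; total 622.
{D2, D3}: service 537 + fixed 110 = 647
{D1, D2}: service 537 + fixed 154 = 691
{D1, D2, D3}: M1→D2 13·9=117, M2→D2 5·6=30, M3→D2 2·17=34, M4→D2 6·23=138, M5→D1 6·16=96, M6→D1 3·5=15, M7→D2 3·13=39, M8→D2 4·17=68. Service 537; fixed 194; total 731.
No other subset beats 622.

Open D2 only; minimum total cost 622.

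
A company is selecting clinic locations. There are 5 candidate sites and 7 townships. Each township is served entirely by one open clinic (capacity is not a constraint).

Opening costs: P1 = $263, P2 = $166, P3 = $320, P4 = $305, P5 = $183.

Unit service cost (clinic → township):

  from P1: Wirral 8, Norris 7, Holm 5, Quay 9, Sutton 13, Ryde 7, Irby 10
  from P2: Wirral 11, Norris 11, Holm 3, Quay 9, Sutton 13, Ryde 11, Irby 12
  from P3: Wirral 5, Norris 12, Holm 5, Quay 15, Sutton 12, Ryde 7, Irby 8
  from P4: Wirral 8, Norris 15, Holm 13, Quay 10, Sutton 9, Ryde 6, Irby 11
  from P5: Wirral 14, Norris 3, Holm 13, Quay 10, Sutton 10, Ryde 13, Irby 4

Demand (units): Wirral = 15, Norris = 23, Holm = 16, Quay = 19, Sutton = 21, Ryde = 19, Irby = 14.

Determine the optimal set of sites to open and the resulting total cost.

For any fixed open set, each township goes to its cheapest open site; total = fixed + service.
{P2, P5}: Wirral→P2 11·15=165, Norris→P5 3·23=69, Holm→P2 3·16=48, Quay→P2 9·19=171, Sutton→P5 10·21=210, Ryde→P2 11·19=209, Irby→P5 4·14=56. Service 928; fixed 349; total 1277.
{P1, P5}: Wirral→P1 8·15=120, Norris→P5 3·23=69, Holm→P1 5·16=80, Quay→P1 9·19=171, Sutton→P5 10·21=210, Ryde→P1 7·19=133, Irby→P5 4·14=56. Service 839; fixed 446; total 1285.
{P3, P5}: service 813 + fixed 503 = 1316
{P1, P2, P3, P4, P5}: Wirral→P3 5·15=75, Norris→P5 3·23=69, Holm→P2 3·16=48, Quay→P1 9·19=171, Sutton→P4 9·21=189, Ryde→P4 6·19=114, Irby→P5 4·14=56. Service 722; fixed 1237; total 1959.
No other subset beats 1277.

Open P2 and P5; minimum total cost 1277.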